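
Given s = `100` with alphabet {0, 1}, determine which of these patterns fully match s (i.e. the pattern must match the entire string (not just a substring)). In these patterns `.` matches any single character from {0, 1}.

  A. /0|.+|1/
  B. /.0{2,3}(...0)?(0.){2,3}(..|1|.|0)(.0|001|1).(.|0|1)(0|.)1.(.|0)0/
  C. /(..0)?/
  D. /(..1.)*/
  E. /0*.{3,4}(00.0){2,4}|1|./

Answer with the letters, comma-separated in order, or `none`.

A → match
B → no match
C → match
D → no match
E → no match

A, C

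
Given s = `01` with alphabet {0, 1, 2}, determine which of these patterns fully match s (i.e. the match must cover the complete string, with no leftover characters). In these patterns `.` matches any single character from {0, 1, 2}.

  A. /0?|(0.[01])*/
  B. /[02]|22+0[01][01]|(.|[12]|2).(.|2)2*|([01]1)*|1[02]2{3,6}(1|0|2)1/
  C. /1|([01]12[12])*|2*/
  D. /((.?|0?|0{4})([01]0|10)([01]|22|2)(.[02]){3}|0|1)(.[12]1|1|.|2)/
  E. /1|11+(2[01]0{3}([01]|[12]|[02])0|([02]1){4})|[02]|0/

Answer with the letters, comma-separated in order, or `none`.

B, D

A → no match
B → match
C → no match
D → match
E → no match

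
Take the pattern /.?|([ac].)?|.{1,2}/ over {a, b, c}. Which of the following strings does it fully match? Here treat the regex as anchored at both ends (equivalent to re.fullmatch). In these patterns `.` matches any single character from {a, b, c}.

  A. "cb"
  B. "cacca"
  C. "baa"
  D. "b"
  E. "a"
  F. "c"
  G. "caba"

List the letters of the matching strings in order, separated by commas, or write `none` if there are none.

A → match
B → no match
C → no match
D → match
E → match
F → match
G → no match

A, D, E, F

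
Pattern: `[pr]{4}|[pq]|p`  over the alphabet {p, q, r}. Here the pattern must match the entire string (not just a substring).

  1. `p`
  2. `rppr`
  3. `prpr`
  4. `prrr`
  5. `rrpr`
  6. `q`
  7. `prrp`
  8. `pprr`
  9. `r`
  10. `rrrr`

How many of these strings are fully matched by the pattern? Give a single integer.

1 → match
2 → match
3 → match
4 → match
5 → match
6 → match
7 → match
8 → match
9 → no match
10 → match
Total matched: 9

9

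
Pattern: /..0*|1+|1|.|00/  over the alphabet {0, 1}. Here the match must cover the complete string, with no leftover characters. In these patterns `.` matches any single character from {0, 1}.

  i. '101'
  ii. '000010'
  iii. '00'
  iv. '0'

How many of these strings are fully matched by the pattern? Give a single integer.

2

i → no match
ii → no match
iii → match
iv → match
Total matched: 2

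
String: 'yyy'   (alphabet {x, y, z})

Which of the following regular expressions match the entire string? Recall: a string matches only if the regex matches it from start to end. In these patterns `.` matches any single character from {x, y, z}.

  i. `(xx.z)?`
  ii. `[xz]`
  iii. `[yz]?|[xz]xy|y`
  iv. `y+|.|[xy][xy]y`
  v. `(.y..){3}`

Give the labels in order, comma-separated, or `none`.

iv

i → no match
ii → no match
iii → no match
iv → match
v → no match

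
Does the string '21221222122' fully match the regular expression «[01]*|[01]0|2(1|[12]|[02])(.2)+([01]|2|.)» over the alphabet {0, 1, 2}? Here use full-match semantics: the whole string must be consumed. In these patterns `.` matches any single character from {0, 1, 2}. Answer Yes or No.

Yes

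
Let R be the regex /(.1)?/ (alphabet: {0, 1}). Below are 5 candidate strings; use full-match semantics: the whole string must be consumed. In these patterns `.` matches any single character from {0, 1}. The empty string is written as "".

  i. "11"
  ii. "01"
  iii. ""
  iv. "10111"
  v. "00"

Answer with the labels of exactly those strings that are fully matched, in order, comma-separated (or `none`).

i, ii, iii

i → match
ii → match
iii → match
iv → no match
v → no match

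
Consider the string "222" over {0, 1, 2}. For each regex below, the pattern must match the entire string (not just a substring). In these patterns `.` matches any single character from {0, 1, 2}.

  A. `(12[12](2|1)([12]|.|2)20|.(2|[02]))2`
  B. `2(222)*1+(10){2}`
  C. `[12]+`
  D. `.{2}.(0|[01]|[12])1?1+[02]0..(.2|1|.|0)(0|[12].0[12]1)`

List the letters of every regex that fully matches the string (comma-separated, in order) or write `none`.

A, C

A → match
B → no match — must end with "10"
C → match
D → no match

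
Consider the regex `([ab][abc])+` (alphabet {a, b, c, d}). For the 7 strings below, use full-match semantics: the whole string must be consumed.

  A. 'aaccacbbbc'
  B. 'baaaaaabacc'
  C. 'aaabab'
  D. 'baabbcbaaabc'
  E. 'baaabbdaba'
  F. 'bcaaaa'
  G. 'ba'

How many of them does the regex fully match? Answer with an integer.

4

A → no match
B → no match
C → match
D → match
E → no match
F → match
G → match
Total matched: 4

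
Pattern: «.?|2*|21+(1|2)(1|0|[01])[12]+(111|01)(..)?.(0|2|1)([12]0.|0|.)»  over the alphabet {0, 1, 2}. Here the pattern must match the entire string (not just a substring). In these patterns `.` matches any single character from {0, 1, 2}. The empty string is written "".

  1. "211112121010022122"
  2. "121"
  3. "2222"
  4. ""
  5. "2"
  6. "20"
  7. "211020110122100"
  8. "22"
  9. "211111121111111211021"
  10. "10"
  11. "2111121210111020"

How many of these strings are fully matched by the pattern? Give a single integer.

5

1 → no match
2 → no match
3 → match
4 → match
5 → match
6 → no match
7 → no match
8 → match
9 → no match
10 → no match
11 → match
Total matched: 5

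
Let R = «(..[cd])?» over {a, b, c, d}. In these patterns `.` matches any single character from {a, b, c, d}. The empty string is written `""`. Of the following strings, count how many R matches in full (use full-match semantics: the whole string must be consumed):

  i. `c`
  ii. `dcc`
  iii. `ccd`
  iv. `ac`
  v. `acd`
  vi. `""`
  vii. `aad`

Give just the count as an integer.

i → no match
ii → match
iii → match
iv → no match
v → match
vi → match
vii → match
Total matched: 5

5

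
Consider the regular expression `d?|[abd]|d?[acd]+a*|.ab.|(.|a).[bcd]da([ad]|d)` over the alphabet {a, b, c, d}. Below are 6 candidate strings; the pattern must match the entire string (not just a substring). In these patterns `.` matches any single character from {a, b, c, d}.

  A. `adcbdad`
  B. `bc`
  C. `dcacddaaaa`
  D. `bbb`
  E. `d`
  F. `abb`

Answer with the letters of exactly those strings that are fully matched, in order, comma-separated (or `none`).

A → no match
B → no match
C → match
D → no match
E → match
F → no match

C, E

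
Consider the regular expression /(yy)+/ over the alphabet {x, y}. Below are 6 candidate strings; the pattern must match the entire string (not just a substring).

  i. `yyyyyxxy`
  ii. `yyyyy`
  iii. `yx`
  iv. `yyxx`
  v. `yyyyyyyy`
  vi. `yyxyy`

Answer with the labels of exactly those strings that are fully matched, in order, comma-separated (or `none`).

v

i. `yyyyyxxy` → no match — must end with `yy`
ii. `yyyyy` → no match
iii. `yx` → no match — must start with `yy`
iv. `yyxx` → no match — must end with `yy`
v. `yyyyyyyy` → match
vi. `yyxyy` → no match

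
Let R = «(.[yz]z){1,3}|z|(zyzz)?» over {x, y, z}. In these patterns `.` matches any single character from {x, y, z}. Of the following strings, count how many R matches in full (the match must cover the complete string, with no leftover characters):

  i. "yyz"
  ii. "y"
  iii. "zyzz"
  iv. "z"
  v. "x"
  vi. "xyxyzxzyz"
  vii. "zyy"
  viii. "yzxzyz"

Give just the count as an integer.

i. "yyz" → match
ii. "y" → no match
iii. "zyzz" → match
iv. "z" → match
v. "x" → no match
vi. "xyxyzxzyz" → no match
vii. "zyy" → no match
viii. "yzxzyz" → no match
Total matched: 3

3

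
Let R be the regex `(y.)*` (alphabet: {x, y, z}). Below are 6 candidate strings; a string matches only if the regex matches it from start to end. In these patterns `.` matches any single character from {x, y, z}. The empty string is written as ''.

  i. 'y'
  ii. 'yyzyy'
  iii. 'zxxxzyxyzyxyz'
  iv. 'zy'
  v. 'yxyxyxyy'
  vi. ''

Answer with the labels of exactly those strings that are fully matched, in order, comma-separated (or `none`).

v, vi

i → no match
ii → no match
iii → no match
iv → no match
v → match
vi → match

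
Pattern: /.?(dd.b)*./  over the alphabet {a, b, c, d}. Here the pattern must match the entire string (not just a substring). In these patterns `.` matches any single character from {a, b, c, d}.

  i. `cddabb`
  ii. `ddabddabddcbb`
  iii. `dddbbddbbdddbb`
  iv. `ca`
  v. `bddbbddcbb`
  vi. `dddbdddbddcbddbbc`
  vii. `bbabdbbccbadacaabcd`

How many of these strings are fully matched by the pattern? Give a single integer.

i → match
ii → match
iii → match
iv → match
v → match
vi → match
vii → no match
Total matched: 6

6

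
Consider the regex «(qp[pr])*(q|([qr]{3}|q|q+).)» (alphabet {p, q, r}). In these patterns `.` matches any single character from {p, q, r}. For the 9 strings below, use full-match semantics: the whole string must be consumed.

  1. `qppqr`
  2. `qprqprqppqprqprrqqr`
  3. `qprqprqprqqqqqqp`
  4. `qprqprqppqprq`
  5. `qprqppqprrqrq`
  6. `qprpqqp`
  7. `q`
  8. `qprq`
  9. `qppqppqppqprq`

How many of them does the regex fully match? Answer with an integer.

8

1 → match
2 → match
3 → match
4 → match
5 → match
6 → no match
7 → match
8 → match
9 → match
Total matched: 8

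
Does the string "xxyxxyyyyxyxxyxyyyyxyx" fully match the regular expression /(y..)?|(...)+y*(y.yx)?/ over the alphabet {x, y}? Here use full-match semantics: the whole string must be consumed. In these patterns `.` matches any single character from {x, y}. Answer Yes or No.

Yes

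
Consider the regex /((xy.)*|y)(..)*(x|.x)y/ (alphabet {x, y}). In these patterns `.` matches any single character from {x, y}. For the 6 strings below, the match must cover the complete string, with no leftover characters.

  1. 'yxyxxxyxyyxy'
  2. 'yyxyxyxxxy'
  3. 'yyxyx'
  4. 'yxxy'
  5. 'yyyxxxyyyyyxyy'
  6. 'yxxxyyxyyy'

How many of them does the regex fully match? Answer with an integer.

3

1 → match
2 → match
3 → no match — must end with 'xy'
4 → match
5 → no match — must end with 'xy'
6 → no match — must end with 'xy'
Total matched: 3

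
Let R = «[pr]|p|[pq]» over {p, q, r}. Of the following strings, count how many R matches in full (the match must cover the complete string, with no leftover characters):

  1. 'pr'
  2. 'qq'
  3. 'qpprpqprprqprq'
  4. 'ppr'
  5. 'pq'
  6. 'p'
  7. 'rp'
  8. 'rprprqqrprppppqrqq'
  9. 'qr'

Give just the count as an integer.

1

1. 'pr' → no match
2. 'qq' → no match
3 → no match
4. 'ppr' → no match
5. 'pq' → no match
6. 'p' → match
7. 'rp' → no match
8 → no match
9. 'qr' → no match
Total matched: 1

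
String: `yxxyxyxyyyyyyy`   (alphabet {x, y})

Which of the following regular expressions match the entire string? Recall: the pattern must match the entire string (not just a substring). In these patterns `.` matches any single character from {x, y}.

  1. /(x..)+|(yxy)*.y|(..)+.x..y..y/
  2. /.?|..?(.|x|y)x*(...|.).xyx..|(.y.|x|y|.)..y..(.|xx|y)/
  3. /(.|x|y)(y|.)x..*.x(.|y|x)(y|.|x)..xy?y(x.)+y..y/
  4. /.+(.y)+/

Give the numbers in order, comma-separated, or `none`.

4

1 → no match
2 → no match
3 → no match
4 → match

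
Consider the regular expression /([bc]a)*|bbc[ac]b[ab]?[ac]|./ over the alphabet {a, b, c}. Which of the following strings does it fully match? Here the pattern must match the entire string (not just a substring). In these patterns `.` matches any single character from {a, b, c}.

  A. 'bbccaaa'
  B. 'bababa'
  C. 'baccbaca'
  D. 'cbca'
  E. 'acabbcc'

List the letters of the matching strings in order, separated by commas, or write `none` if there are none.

A. 'bbccaaa' → no match
B. 'bababa' → match
C. 'baccbaca' → no match
D. 'cbca' → no match
E. 'acabbcc' → no match

B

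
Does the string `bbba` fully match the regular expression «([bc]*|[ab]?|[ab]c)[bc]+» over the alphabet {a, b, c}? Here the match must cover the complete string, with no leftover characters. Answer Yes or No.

No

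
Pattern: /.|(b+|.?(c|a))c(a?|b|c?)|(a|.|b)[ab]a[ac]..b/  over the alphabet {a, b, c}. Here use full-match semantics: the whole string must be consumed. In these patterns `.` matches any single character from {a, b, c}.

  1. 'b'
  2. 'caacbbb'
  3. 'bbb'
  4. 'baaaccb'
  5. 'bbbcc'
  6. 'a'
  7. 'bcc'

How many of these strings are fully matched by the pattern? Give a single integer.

6

1. 'b' → match
2. 'caacbbb' → match
3. 'bbb' → no match
4. 'baaaccb' → match
5. 'bbbcc' → match
6. 'a' → match
7. 'bcc' → match
Total matched: 6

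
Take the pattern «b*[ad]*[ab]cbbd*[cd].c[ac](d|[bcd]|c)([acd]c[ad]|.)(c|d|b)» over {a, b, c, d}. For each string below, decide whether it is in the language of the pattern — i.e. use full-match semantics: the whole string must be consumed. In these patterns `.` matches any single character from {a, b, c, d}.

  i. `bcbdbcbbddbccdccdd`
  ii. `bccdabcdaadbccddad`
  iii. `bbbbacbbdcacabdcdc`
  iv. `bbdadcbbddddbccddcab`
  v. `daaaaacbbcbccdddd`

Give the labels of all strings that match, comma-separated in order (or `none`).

iii

i → no match
ii → no match
iii → match
iv → no match
v → no match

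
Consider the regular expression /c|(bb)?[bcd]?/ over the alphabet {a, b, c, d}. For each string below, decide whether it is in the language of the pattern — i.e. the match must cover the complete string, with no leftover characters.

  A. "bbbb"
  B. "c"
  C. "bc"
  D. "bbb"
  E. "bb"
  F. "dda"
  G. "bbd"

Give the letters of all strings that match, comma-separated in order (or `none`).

A. "bbbb" → no match
B. "c" → match
C. "bc" → no match
D. "bbb" → match
E. "bb" → match
F. "dda" → no match
G. "bbd" → match

B, D, E, G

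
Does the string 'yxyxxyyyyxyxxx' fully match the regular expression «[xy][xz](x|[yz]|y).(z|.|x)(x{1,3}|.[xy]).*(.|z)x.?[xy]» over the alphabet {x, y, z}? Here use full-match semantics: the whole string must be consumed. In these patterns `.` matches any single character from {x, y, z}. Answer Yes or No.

Yes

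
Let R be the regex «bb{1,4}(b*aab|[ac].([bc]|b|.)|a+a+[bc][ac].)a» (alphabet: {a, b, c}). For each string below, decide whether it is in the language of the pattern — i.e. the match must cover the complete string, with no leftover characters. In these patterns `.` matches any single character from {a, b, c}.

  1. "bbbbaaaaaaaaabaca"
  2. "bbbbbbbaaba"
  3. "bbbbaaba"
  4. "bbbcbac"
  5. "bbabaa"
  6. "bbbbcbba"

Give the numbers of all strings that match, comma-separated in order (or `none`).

1 → match
2. "bbbbbbbaaba" → match
3. "bbbbaaba" → match
4. "bbbcbac" → no match — must end with "a"
5. "bbabaa" → match
6. "bbbbcbba" → match

1, 2, 3, 5, 6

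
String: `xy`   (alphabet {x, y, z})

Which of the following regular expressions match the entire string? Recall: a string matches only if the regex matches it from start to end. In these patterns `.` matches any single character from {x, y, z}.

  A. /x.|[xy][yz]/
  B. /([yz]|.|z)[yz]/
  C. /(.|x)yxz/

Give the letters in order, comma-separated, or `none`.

A, B

A → match
B → match
C → no match — must end with `yxz`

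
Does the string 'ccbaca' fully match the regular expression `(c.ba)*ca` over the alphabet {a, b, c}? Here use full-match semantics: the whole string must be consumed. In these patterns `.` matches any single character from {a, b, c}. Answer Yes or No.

Yes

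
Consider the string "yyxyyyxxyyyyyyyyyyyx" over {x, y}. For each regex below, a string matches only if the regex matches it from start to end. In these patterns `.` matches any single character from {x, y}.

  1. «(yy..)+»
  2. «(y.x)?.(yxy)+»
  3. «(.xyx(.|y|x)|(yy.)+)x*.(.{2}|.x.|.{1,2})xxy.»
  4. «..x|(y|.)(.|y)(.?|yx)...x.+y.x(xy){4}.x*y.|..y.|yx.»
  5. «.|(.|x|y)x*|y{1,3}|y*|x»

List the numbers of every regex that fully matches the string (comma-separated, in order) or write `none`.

1 → match
2 → no match — must end with "yxy"
3 → no match
4 → no match
5 → no match

1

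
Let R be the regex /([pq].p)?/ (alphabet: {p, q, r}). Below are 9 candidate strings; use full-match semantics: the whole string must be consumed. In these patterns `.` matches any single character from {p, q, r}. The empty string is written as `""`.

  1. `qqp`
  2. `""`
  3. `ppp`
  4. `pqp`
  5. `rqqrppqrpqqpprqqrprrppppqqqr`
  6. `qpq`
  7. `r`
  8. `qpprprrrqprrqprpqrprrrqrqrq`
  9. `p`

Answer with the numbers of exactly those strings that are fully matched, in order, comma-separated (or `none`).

1, 2, 3, 4

1 → match
2 → match
3 → match
4 → match
5 → no match
6 → no match
7 → no match
8 → no match
9 → no match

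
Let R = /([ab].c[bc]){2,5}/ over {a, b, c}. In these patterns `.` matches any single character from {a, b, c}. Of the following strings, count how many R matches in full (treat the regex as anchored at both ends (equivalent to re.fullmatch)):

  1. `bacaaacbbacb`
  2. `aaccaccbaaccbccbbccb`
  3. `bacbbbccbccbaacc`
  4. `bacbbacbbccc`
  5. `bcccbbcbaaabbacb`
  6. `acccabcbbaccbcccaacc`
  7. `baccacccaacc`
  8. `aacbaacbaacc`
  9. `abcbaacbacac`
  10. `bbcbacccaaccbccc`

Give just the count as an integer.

1 → no match
2 → match
3 → match
4 → match
5 → no match
6 → match
7 → match
8 → match
9 → no match
10 → match
Total matched: 7

7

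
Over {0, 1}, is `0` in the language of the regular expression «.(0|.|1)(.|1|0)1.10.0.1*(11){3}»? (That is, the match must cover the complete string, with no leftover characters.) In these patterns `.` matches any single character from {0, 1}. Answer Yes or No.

Every match must end with `11`, but `0` does not.

No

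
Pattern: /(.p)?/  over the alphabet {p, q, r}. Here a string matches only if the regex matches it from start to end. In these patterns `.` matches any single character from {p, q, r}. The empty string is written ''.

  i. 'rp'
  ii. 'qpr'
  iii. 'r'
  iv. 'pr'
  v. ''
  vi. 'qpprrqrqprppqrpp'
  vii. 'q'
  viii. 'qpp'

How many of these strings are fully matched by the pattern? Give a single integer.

2

i → match
ii → no match
iii → no match
iv → no match
v → match
vi → no match
vii → no match
viii → no match
Total matched: 2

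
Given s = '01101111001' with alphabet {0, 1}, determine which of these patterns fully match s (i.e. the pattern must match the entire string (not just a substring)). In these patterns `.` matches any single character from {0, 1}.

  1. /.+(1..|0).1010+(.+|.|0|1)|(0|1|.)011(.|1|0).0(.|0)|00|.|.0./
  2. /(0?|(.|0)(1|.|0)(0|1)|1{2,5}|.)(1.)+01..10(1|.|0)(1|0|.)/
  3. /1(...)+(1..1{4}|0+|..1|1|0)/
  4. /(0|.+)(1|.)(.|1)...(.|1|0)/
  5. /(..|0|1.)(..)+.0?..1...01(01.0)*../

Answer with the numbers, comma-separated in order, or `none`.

1 → no match
2 → match
3 → no match — must start with '1'
4 → match
5 → no match

2, 4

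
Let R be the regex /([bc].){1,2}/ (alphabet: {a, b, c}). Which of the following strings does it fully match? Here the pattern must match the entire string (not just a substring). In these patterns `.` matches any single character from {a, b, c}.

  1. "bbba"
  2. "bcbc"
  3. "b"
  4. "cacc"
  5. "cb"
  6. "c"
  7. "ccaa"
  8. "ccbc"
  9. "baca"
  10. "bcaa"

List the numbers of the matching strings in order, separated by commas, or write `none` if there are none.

1. "bbba" → match
2. "bcbc" → match
3. "b" → no match
4. "cacc" → match
5. "cb" → match
6. "c" → no match
7. "ccaa" → no match
8. "ccbc" → match
9. "baca" → match
10. "bcaa" → no match

1, 2, 4, 5, 8, 9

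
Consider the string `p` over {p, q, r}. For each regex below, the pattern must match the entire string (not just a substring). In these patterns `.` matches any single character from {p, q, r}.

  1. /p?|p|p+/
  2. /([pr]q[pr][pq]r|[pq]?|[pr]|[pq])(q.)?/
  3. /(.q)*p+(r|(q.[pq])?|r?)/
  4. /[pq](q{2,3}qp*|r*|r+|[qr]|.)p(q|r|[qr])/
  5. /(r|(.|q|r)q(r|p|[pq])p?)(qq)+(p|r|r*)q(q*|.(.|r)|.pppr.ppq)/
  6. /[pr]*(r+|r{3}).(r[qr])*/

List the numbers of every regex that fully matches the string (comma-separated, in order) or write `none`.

1 → match
2 → match
3 → match
4 → no match
5 → no match
6 → no match

1, 2, 3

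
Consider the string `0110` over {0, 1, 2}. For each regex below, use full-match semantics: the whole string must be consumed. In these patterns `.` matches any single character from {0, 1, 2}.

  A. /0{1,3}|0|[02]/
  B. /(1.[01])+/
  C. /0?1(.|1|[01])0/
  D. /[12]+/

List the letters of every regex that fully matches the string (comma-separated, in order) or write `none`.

A → no match
B → no match — must start with `1`
C → match
D → no match

C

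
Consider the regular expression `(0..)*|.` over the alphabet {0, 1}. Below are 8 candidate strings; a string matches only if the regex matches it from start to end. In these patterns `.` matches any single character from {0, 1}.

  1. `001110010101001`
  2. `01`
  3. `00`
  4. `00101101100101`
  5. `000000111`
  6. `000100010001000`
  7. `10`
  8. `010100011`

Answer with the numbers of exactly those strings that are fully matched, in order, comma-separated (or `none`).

none

1 → no match
2 → no match
3 → no match
4 → no match
5 → no match
6 → no match
7 → no match
8 → no match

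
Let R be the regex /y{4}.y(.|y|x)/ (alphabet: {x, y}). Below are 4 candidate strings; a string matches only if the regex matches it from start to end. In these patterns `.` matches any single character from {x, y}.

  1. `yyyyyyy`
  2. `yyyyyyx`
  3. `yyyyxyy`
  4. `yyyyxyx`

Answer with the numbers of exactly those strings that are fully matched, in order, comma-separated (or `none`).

1 → match
2 → match
3 → match
4 → match

1, 2, 3, 4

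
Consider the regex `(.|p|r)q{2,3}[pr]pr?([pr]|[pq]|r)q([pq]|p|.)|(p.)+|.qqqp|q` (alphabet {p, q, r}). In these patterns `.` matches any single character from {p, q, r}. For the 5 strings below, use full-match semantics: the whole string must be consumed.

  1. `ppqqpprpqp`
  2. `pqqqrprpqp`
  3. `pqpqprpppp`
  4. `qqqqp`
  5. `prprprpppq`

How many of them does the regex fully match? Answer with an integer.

4

1 → no match
2 → match
3 → match
4 → match
5 → match
Total matched: 4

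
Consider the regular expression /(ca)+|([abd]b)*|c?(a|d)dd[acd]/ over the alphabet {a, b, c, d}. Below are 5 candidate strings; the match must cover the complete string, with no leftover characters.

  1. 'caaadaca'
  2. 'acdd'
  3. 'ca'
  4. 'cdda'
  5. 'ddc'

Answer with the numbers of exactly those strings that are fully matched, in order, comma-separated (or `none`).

1. 'caaadaca' → no match
2. 'acdd' → no match
3. 'ca' → match
4. 'cdda' → no match
5. 'ddc' → no match

3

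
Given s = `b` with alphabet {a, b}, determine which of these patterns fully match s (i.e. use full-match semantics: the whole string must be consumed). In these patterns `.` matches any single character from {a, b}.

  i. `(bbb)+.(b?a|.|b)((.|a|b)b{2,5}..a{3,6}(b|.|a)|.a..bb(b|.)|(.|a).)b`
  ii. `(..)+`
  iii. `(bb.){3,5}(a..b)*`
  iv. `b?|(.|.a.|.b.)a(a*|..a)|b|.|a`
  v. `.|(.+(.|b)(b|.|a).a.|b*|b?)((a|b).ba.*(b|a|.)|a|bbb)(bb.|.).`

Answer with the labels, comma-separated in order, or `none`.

i → no match — must start with `bbb`
ii → no match
iii → no match — must start with `bb`
iv → match
v → match

iv, v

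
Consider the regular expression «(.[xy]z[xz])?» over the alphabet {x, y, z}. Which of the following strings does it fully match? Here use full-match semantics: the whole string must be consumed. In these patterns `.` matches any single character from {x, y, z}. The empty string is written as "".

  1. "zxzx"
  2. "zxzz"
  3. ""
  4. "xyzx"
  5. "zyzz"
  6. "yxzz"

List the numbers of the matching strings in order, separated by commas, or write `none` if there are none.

1 → match
2 → match
3 → match
4 → match
5 → match
6 → match

1, 2, 3, 4, 5, 6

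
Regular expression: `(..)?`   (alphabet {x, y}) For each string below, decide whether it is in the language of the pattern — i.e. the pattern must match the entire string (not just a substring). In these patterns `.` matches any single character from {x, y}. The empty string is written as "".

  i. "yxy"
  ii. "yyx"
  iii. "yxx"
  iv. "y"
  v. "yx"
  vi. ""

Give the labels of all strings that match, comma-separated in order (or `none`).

v, vi

i. "yxy" → no match
ii. "yyx" → no match
iii. "yxx" → no match
iv. "y" → no match
v. "yx" → match
vi. "" → match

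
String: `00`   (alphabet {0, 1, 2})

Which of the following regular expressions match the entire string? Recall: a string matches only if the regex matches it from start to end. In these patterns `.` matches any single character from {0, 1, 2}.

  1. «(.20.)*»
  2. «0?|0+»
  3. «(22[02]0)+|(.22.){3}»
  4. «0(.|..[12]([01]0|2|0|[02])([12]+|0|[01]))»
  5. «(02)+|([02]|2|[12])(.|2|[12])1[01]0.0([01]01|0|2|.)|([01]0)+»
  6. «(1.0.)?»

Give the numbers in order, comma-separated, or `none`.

1 → no match
2 → match
3 → no match
4 → match
5 → match
6 → no match

2, 4, 5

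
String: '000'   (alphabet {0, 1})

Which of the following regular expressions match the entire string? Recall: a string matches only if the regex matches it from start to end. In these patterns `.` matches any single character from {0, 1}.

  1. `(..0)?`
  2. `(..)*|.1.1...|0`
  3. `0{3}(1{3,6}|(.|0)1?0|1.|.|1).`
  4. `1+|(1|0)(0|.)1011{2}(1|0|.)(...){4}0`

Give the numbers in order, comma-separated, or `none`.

1 → match
2 → no match
3 → no match
4 → no match

1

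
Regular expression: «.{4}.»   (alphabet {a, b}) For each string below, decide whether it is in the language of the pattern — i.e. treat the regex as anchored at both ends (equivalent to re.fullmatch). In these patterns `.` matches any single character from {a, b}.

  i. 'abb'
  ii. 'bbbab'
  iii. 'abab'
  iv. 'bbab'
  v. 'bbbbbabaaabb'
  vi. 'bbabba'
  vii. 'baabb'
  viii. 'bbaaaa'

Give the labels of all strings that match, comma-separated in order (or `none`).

ii, vii

i → no match
ii → match
iii → no match
iv → no match
v → no match
vi → no match
vii → match
viii → no match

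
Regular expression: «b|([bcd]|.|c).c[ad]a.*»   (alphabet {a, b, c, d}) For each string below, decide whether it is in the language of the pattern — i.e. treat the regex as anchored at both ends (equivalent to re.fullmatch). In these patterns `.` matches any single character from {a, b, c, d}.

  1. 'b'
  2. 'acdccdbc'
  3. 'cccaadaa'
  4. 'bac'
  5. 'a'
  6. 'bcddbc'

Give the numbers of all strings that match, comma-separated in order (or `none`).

1, 3

1. 'b' → match
2. 'acdccdbc' → no match
3. 'cccaadaa' → match
4. 'bac' → no match
5. 'a' → no match
6. 'bcddbc' → no match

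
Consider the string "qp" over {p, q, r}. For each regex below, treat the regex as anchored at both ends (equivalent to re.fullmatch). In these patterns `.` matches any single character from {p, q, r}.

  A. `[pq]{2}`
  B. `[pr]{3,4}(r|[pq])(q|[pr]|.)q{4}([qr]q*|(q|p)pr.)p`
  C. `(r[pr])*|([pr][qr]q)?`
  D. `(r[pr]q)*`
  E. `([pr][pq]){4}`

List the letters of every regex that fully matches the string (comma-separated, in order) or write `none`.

A → match
B → no match
C → no match
D → no match
E → no match

A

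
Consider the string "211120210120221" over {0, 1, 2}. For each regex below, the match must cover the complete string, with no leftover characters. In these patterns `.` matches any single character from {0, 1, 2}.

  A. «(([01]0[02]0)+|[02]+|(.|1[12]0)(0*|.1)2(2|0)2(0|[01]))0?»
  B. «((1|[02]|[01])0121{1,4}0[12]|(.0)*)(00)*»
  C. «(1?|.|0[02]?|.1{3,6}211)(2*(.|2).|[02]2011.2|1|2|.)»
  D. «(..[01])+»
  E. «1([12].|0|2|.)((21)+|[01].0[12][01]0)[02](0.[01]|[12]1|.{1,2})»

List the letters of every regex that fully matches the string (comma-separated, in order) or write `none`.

A → no match
B → no match
C → no match
D → match
E → no match — must start with "1"

D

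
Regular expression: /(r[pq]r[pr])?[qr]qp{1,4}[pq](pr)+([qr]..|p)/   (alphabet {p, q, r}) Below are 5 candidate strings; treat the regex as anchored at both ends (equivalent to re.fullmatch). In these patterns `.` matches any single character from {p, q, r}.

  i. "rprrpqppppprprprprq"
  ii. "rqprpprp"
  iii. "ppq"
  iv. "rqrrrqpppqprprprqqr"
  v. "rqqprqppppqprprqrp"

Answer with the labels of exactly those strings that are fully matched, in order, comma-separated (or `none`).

i → no match
ii → no match
iii → no match
iv → match
v → no match

iv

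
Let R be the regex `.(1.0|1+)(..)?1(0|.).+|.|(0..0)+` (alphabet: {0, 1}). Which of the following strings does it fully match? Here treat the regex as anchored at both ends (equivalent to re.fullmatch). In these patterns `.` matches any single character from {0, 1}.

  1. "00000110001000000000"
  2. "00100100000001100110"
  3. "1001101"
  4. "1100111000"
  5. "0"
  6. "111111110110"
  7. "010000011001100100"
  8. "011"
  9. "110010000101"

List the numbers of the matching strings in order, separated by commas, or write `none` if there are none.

1 → match
2 → match
3 → no match
4 → match
5 → match
6 → match
7 → no match
8 → no match
9 → match

1, 2, 4, 5, 6, 9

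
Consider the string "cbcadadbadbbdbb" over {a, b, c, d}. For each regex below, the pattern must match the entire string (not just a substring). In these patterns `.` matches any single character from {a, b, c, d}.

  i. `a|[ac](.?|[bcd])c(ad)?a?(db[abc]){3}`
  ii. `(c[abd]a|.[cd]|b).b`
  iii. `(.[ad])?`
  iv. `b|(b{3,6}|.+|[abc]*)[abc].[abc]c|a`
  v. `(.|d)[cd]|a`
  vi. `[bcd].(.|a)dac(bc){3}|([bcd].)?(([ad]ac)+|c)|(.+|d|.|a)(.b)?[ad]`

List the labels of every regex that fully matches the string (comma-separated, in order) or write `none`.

i → match
ii → no match
iii → no match
iv → no match
v → no match
vi → no match

i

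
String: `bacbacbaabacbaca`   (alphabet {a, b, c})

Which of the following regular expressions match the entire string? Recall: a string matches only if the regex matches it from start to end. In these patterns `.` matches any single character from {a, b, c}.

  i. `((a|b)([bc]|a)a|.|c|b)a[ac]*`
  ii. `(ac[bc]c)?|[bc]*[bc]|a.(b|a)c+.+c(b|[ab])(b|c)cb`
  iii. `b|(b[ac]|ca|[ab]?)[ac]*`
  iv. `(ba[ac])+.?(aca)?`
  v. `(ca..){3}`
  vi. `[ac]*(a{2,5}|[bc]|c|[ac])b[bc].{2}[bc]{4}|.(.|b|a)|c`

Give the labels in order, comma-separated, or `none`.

iv

i → no match
ii → no match
iii → no match
iv → match
v → no match — must start with `ca`
vi → no match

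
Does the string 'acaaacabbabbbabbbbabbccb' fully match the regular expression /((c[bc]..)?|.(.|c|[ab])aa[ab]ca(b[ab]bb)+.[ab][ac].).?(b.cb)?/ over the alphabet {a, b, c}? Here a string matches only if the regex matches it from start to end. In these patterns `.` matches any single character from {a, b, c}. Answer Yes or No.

No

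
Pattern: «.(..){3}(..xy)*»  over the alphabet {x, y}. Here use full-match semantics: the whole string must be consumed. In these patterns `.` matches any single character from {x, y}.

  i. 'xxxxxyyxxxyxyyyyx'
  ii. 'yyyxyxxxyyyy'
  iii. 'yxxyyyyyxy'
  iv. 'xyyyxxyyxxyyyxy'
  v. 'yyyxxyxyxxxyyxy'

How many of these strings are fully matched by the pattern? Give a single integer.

1

i → no match
ii → no match
iii → no match
iv → match
v → no match
Total matched: 1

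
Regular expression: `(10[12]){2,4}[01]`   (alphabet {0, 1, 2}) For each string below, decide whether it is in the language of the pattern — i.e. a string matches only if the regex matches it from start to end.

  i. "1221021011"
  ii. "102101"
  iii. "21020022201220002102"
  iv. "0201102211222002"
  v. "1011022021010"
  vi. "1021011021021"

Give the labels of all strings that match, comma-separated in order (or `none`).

vi

i → no match — must start with "10"
ii → no match
iii → no match — must start with "10"
iv → no match — must start with "10"
v → no match
vi → match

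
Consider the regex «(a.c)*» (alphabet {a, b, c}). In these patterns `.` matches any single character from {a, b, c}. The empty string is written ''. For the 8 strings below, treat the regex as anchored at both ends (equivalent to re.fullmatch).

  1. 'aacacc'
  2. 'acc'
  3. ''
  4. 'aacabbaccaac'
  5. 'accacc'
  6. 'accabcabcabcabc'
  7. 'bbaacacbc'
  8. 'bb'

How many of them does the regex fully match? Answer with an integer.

1 → match
2 → match
3 → match
4 → no match
5 → match
6 → match
7 → no match
8 → no match
Total matched: 5

5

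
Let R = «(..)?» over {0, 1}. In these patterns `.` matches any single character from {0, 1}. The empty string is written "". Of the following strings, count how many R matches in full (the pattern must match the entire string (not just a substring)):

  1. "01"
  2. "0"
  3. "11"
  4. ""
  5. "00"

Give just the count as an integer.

1 → match
2 → no match
3 → match
4 → match
5 → match
Total matched: 4

4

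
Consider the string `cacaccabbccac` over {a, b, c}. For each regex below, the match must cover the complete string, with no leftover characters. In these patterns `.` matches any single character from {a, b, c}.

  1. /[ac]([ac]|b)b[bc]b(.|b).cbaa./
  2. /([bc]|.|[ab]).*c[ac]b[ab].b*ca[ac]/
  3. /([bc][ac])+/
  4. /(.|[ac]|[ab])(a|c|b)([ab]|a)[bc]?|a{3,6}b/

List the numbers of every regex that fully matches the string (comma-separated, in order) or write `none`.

2

1 → no match
2 → match
3 → no match
4 → no match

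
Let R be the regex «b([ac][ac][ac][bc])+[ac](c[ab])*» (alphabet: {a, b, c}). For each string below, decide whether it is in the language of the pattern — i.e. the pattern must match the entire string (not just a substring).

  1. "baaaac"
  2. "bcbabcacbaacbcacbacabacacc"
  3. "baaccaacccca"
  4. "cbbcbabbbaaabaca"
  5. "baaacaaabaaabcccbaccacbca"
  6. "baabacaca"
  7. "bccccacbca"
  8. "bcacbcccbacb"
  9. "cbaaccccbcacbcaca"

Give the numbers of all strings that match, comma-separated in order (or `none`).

1. "baaaac" → no match
2 → no match
3. "baaccaacccca" → match
4 → no match — must start with "b"
5 → no match
6. "baabacaca" → no match
7. "bccccacbca" → match
8. "bcacbcccbacb" → match
9 → no match — must start with "b"

3, 7, 8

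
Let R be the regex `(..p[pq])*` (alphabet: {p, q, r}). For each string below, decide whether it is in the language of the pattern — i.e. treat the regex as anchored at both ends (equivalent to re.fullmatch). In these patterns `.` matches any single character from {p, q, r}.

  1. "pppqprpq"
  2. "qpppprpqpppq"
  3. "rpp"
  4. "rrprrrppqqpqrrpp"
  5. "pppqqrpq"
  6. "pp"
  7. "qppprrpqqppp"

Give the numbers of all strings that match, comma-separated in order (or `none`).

1, 2, 5, 7

1 → match
2 → match
3 → no match
4 → no match
5 → match
6 → no match
7 → match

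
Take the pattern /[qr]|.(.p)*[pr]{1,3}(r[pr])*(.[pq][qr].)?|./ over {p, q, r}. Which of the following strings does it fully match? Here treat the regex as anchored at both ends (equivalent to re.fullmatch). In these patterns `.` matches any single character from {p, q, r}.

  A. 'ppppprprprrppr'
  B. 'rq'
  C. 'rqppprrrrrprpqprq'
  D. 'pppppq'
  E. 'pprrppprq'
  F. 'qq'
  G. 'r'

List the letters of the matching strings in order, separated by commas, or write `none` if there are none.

A → no match
B → no match
C → match
D → no match
E → match
F → no match
G → match

C, E, G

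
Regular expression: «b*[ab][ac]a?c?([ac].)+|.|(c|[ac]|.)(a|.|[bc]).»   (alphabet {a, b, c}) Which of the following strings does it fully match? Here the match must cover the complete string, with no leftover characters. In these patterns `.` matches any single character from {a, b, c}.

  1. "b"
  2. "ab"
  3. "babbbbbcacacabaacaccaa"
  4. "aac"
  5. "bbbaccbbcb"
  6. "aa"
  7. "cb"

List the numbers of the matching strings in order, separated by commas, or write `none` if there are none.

1, 4

1 → match
2 → no match
3 → no match
4 → match
5 → no match
6 → no match
7 → no match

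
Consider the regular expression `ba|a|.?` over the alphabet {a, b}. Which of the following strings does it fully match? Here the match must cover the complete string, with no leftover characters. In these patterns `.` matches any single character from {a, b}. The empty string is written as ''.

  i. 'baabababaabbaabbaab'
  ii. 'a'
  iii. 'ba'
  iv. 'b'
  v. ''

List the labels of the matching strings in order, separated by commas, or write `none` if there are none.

ii, iii, iv, v

i → no match
ii → match
iii → match
iv → match
v → match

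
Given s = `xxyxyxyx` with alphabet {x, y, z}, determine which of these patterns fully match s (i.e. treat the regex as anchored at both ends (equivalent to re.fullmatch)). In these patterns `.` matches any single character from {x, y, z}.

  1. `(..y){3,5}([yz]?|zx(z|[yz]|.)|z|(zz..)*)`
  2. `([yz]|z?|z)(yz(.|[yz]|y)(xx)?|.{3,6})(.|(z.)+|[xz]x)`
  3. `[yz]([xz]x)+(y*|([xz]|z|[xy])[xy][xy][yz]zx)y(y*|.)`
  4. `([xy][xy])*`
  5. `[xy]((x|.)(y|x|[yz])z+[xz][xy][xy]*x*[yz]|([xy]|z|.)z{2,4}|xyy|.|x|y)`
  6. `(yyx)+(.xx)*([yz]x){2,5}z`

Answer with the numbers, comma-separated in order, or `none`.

1 → no match
2 → no match
3 → no match
4 → match
5 → no match
6 → no match — must start with `yyx`

4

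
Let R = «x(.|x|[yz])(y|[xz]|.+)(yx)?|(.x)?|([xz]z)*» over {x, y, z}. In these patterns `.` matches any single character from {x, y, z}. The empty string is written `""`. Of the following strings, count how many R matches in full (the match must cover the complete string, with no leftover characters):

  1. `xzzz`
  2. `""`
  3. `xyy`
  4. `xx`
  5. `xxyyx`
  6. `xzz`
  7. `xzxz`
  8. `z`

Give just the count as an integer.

7

1 → match
2 → match
3 → match
4 → match
5 → match
6 → match
7 → match
8 → no match
Total matched: 7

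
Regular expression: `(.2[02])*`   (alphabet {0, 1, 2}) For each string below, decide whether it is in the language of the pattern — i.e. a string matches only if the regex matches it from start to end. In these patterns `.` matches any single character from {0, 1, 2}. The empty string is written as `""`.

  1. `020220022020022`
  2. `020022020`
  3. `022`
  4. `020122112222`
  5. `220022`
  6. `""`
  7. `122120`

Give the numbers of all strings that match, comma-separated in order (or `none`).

1, 2, 3, 5, 6, 7

1 → match
2. `020022020` → match
3. `022` → match
4. `020122112222` → no match
5. `220022` → match
6. `""` → match
7. `122120` → match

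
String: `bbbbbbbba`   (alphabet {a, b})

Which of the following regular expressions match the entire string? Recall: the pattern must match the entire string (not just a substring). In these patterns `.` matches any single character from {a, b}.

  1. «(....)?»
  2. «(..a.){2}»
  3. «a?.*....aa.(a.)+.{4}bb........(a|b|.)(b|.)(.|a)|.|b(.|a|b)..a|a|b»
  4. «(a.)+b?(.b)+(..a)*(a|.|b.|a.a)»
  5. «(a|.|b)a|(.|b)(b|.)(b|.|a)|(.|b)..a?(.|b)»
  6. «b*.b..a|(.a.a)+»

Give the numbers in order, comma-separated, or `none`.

1 → no match
2 → no match
3 → no match
4 → no match — must start with `a`
5 → no match
6 → match

6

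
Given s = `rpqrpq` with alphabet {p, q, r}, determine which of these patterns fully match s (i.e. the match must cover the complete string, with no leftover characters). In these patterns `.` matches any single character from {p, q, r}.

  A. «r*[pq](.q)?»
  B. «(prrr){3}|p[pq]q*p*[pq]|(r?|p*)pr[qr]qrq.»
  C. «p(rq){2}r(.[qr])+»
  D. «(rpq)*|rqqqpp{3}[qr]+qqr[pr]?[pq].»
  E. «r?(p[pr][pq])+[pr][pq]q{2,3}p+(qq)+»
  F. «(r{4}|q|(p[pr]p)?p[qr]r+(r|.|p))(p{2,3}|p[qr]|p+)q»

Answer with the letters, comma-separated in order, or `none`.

A → no match
B → no match
C → no match — must start with `prq`
D → match
E → no match — must end with `qq`
F → no match

D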